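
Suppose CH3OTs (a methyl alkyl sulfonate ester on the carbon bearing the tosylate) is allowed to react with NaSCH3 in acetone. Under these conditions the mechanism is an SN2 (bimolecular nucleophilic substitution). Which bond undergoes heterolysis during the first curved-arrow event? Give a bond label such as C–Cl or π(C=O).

Step 1: The methanethiolate nucleophile donates a lone pair from S to the α-carbon in a backside attack; simultaneously the C–O σ-bond breaks and both of its electrons leave with TsO⁻. One concerted step with inversion of configuration.
The bond broken in this step is the C–O bond.

C–O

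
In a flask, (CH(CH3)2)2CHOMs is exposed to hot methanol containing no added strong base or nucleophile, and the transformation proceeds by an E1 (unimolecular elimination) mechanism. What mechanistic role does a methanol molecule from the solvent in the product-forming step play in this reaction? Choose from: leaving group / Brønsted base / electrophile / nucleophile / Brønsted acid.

Step 3: A weak base (a methanol molecule from the solvent) removes a proton from a carbon adjacent to the cationic centre; the electrons of that C–H bond become the new π(C=C) bond, giving the alkene.
A methanol molecule from the solvent in the product-forming step accepts a proton in a proton-transfer step — a Brønsted base.

Brønsted base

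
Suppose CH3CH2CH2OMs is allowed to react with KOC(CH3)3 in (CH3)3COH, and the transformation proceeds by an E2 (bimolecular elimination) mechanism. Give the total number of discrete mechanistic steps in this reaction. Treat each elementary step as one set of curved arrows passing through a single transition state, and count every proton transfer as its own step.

1

Step 1: In one step, (CH3)3CO⁻ pulls off a β-proton, the C–O bond cleaves, and a C=C double bond forms between the α- and β-carbons (E2, anti elimination).
Total: 1 elementary step.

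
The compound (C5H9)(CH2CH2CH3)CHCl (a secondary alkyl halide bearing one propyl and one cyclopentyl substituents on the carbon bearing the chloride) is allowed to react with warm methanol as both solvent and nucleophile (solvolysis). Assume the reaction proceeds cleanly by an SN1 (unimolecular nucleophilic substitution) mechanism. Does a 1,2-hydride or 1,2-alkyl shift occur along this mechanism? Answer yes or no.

yes

The first-formed carbocation is secondary.
The adjacent cyclopentyl carbon already bears 2 other carbon substituents and has a hydrogen to migrate; after a 1,2-hydride shift from that carbon the positive charge sits on a tertiary centre.
Tertiary is more stable than secondary, so the shift occurs.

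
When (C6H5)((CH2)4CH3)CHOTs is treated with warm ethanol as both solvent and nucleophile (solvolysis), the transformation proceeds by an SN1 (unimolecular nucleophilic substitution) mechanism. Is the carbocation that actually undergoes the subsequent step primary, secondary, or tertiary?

Step 1: The C–O bond breaks with both electrons going to the tosylate; TsO⁻ leaves and a secondary carbocation remains.
No single 1,2-shift to an adjacent carbon would give a more-substituted cation, so no rearrangement occurs.

secondary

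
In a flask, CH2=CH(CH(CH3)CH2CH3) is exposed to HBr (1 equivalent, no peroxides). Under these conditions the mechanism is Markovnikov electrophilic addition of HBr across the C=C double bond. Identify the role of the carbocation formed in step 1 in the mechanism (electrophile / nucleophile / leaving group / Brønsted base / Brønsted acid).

Step 3: The Br⁻ anion donates a lone pair to the carbocation, forming the new C–Br σ-bond and giving the neutral alkyl halide.
The carbocation formed in step 1 accepts an electron pair into an empty or π* orbital — it is the electrophile.

electrophile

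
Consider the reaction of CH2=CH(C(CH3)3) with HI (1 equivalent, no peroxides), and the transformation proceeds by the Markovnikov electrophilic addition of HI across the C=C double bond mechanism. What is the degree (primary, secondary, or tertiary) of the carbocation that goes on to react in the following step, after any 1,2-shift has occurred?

tertiary

Step 1: The π electrons of the C=C bond attack a proton of HI; Markovnikov addition places the new C–H on the less-substituted alkene carbon, so the positive charge ends up on the more-substituted carbon — a secondary carbocation. The H–I bond breaks heterolytically, releasing I⁻.
Step 2: A methyl group with its bonding pair migrates from the adjacent tert-butyl carbon to the cationic centre — a 1,2-methyl shift — upgrading the secondary cation to a tertiary one.
The cation rearranges from secondary to tertiary via a 1,2-methyl shift from the adjacent tert-butyl carbon; the tertiary cation is what reacts next.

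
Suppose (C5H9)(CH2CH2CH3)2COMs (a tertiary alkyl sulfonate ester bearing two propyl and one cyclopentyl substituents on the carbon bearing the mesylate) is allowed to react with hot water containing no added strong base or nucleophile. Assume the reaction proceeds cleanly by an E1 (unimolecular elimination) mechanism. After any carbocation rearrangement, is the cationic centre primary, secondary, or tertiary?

tertiary

Step 1: Unassisted departure of MsO⁻ (taking the C–O bonding pair) generates a tertiary carbocation.
No single 1,2-shift to an adjacent carbon would give a more-substituted cation, so no rearrangement occurs.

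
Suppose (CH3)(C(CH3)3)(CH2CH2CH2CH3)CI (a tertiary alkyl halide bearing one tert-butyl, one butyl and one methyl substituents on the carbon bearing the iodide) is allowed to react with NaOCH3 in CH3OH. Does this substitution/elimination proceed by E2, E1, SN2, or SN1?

E2

Conditions: a strong base with a tertiary substrate bearing a β-hydrogen.
These conditions are the textbook signature of the E2 pathway.
A strong (often hindered) base removes a β-H in concert with loss of the leaving group — bimolecular elimination.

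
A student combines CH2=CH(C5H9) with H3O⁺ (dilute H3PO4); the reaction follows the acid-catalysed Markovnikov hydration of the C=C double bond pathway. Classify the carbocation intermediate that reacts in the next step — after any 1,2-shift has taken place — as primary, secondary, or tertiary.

tertiary

Step 1: The π electrons of the C=C bond attack a proton of H3O⁺; Markovnikov addition places the new C–H on the less-substituted alkene carbon, so the positive charge ends up on the more-substituted carbon — a secondary carbocation. H2O is released.
Step 2: A hydride (H with its bonding pair) migrates from the adjacent cyclopentyl carbon to the cationic centre — a 1,2-hydride shift — upgrading the secondary cation to a tertiary one.
The cation rearranges from secondary to tertiary via a 1,2-hydride shift from the adjacent cyclopentyl carbon; the tertiary cation is what reacts next.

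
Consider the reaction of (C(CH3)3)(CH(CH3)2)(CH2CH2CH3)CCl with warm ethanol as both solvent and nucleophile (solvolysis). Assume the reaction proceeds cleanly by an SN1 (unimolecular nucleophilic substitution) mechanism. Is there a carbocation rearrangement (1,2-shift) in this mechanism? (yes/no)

no

The first-formed carbocation is tertiary.
No single 1,2-shift to an adjacent carbon would produce a more-substituted cation than the one already present, so no rearrangement occurs.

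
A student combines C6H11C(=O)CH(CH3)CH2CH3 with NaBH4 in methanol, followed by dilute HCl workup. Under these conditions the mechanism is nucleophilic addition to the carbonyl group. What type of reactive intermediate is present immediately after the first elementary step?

tetrahedral alkoxide intermediate

Step 1: A lone pair / filled orbital on H⁻ (delivered from BH4⁻) attacks the electrophilic carbonyl carbon; the π(C=O) electrons shift onto oxygen, producing a tetrahedral alkoxide intermediate.
After step 1 the species present is a tetrahedral alkoxide intermediate.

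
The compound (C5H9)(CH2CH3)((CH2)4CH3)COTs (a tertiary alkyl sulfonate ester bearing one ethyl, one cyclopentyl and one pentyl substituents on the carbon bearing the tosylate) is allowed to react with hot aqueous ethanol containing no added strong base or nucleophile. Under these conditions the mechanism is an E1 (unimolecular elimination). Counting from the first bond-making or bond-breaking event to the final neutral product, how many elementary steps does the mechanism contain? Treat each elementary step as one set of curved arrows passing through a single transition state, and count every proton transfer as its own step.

2

Step 1: Unassisted departure of TsO⁻ (taking the C–O bonding pair) generates a tertiary carbocation.
(No 1,2-shift: no single shift to an adjacent carbon would give a more stable cation.)
Step 2: A water (or ethanol) molecule (solvent) deprotonates a β-carbon; as the C–H bond breaks, those electrons form the new alkene π bond.
Total: 2 elementary steps.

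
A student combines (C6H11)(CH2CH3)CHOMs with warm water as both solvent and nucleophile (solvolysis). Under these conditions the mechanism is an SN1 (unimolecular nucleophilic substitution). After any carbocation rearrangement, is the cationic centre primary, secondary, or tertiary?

tertiary

Step 1: Ionisation: the C–O σ-bond cleaves heterolytically; both bonding electrons depart with MsO⁻, leaving a secondary carbocation at the α-carbon.
Step 2: A hydride (H with its bonding pair) migrates from the adjacent cyclohexyl carbon to the cationic centre — a 1,2-hydride shift — upgrading the secondary cation to a tertiary one.
The cation rearranges from secondary to tertiary via a 1,2-hydride shift from the adjacent cyclohexyl carbon; the tertiary cation is what reacts next.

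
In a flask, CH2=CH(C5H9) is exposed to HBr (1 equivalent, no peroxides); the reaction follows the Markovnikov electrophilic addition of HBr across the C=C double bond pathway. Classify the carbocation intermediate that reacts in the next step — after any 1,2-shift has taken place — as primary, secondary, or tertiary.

tertiary

Step 1: Electrophilic addition begins with the π(C=C) electrons forming a bond to the proton of HBr. Following Markovnikov's rule, the resulting cation is secondary. The H–Br bond breaks heterolytically, releasing Br⁻.
Step 2: A hydride (H with its bonding pair) migrates from the adjacent cyclopentyl carbon to the cationic centre — a 1,2-hydride shift — upgrading the secondary cation to a tertiary one.
The cation rearranges from secondary to tertiary via a 1,2-hydride shift from the adjacent cyclopentyl carbon; the tertiary cation is what reacts next.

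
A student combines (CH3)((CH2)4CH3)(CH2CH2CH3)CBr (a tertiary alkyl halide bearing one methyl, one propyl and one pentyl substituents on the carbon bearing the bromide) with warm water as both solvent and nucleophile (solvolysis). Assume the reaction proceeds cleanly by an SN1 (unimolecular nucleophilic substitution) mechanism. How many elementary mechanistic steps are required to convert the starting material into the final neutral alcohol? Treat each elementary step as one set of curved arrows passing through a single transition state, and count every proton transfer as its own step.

3

Step 1: Rate-determining heterolysis of the C–Br bond gives Br⁻ and a tertiary carbocation.
(No 1,2-shift: no single shift to an adjacent carbon would give a more stable cation.)
Step 2: A lone pair on the oxygen of H2O attacks the carbocation, forming a new C–O σ-bond and an oxonium ion.
Step 3: Deprotonation of the oxonium oxygen by solvent water yields the neutral alcohol.
Total: 3 elementary steps.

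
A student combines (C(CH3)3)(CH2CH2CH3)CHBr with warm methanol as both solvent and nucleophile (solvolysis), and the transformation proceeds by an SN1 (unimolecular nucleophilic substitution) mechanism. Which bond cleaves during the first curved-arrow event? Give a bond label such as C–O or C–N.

C–Br

Step 1: The C–Br bond breaks with both electrons going to the bromide; Br⁻ leaves and a secondary carbocation remains.
The bond broken in this step is the C–Br bond.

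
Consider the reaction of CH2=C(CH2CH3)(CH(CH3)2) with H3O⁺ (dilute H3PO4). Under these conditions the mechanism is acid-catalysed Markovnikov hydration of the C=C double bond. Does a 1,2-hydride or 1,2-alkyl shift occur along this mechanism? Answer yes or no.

no

The first-formed carbocation is tertiary.
No single 1,2-shift to an adjacent carbon would produce a more-substituted cation than the one already present, so no rearrangement occurs.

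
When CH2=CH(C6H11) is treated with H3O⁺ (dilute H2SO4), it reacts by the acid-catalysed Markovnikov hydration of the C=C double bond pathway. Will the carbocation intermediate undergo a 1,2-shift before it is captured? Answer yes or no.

yes

The first-formed carbocation is secondary.
The adjacent cyclohexyl carbon already bears 2 other carbon substituents and has a hydrogen to migrate; after a 1,2-hydride shift from that carbon the positive charge sits on a tertiary centre.
Tertiary is more stable than secondary, so the shift occurs.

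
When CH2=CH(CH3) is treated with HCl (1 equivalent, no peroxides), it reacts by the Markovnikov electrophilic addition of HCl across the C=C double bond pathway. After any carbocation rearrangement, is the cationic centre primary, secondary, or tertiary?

Step 1: Protonation of the alkene by HCl: the π bond acts as the nucleophile and picks up H⁺, giving the more stable (Markovnikov) secondary carbocation. The H–Cl bond breaks heterolytically, releasing Cl⁻.
No single 1,2-shift to an adjacent carbon would give a more-substituted cation, so no rearrangement occurs.

secondary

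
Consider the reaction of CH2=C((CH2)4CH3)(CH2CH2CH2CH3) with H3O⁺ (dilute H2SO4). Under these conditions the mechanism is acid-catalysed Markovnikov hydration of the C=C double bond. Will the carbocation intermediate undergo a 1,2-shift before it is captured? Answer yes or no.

no

The first-formed carbocation is tertiary.
No single 1,2-shift to an adjacent carbon would produce a more-substituted cation than the one already present, so no rearrangement occurs.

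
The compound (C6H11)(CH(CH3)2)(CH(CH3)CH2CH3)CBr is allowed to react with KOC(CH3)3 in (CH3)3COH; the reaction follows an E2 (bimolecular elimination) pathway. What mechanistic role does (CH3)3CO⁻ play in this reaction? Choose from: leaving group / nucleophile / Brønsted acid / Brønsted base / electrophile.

Brønsted base

Step 1: Concerted anti-periplanar elimination: (CH3)3CO⁻ abstracts a β-H while Br⁻ leaves, and the C–H electrons become the new C=C π bond — all in a single transition state.
(CH3)3CO⁻ accepts a proton in a proton-transfer step — a Brønsted base.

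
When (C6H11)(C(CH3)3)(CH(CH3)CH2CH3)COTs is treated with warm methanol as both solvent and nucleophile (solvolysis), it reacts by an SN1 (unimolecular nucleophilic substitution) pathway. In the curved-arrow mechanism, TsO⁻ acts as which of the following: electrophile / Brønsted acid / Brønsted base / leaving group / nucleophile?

leaving group

Step 1: Ionisation: the C–O σ-bond cleaves heterolytically; both bonding electrons depart with TsO⁻, leaving a tertiary carbocation at the α-carbon.
TsO⁻ departs with both electrons of the breaking σ-bond — that is the definition of a leaving group.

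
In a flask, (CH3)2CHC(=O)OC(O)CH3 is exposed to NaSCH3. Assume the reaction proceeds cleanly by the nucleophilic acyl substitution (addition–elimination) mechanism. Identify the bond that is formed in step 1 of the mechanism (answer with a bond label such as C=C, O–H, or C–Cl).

C–S

Step 1: Nucleophilic addition of CH3S⁻ to the acyl carbon breaks the π(C=O) bond and yields a tetrahedral, anionic intermediate.
The bond formed in this step is the C–S bond.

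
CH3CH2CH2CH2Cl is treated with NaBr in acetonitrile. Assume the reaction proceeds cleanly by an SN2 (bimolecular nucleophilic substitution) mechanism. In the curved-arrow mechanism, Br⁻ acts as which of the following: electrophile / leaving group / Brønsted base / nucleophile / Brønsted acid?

Step 1: Backside attack by Br⁻ on the carbon bearing the chloride: the new C–Br bond forms as the C–Cl bond breaks, with Walden inversion at carbon.
Br⁻ donates an electron pair to form a new σ-bond to carbon — it is the nucleophile.

nucleophile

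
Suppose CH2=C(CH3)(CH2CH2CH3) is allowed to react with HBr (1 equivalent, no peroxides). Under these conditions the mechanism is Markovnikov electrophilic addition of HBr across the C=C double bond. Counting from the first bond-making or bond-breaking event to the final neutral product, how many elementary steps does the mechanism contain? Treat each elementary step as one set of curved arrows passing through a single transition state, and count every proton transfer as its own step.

2

Step 1: Electrophilic addition begins with the π(C=C) electrons forming a bond to the proton of HBr. Following Markovnikov's rule, the resulting cation is tertiary. The H–Br bond breaks heterolytically, releasing Br⁻.
(No 1,2-shift: no single shift to an adjacent carbon would give a more stable cation.)
Step 2: The Br⁻ anion donates a lone pair to the carbocation, forming the new C–Br σ-bond and giving the neutral alkyl halide.
Total: 2 elementary steps.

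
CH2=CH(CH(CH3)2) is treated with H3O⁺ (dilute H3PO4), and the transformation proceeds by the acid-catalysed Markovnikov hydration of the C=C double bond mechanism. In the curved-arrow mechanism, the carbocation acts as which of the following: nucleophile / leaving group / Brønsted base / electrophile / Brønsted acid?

electrophile

Step 3: A lone pair on the oxygen of H2O attacks the carbocation, forming a C–O bond and an oxonium ion (a protonated alcohol).
The carbocation accepts an electron pair into an empty or π* orbital — it is the electrophile.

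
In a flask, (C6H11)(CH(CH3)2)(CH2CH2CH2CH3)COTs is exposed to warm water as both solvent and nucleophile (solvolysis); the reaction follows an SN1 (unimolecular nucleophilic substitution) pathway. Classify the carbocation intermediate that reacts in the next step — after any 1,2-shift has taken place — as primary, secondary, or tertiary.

Step 1: Rate-determining heterolysis of the C–O bond gives TsO⁻ and a tertiary carbocation.
No single 1,2-shift to an adjacent carbon would give a more-substituted cation, so no rearrangement occurs.

tertiary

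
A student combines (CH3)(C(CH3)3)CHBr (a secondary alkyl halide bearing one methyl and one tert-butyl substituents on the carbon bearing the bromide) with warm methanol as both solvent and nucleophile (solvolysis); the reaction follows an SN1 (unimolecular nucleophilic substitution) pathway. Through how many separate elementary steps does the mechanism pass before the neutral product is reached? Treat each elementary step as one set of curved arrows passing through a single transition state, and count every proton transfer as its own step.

Step 1: The C–Br bond breaks with both electrons going to the bromide; Br⁻ leaves and a secondary carbocation remains.
Step 2: A 1,2-methyl shift from the adjacent tert-butyl carbon moves the positive charge from the secondary centre to an adjacent carbon, generating a more stable tertiary carbocation.
Step 3: CH3OH donates an oxygen lone pair into the empty p orbital of the cation, giving a protonated ether (an oxonium ion).
Step 4: A second solvent molecule removes the proton on oxygen, giving the neutral ether product.
Total: 4 elementary steps.

4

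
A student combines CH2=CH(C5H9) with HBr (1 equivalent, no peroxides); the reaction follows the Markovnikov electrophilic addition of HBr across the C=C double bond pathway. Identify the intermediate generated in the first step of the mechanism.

secondary carbocation

Step 1: The π electrons of the C=C bond attack a proton of HBr; Markovnikov addition places the new C–H on the less-substituted alkene carbon, so the positive charge ends up on the more-substituted carbon — a secondary carbocation. The H–Br bond breaks heterolytically, releasing Br⁻.
After step 1 the species present is a secondary carbocation.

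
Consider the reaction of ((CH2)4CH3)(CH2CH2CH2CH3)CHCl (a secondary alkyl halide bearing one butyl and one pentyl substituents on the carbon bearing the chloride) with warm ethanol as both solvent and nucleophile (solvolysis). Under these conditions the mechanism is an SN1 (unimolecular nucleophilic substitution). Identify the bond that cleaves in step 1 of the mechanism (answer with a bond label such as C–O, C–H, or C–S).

Step 1: Rate-determining heterolysis of the C–Cl bond gives Cl⁻ and a secondary carbocation.
The bond broken in this step is the C–Cl bond.

C–Cl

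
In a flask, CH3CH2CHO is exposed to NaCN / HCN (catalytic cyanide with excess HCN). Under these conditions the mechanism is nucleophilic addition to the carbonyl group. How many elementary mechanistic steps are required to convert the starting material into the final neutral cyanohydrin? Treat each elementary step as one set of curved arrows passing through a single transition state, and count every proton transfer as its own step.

2

Step 1: A lone pair / filled orbital on CN⁻ attacks the electrophilic carbonyl carbon; the π(C=O) electrons shift onto oxygen, producing a tetrahedral alkoxide intermediate.
Step 2: The alkoxide is protonated in situ by undissociated HCN, yielding a cyanohydrin; the CN⁻ so formed carries on the cycle.
Total: 2 elementary steps.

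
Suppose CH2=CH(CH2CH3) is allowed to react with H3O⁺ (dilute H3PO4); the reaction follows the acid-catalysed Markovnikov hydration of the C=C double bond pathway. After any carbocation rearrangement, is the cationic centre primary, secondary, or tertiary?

Step 1: Protonation of the alkene by H3O⁺: the π bond acts as the nucleophile and picks up H⁺, giving the more stable (Markovnikov) secondary carbocation. H2O is released.
No single 1,2-shift to an adjacent carbon would give a more-substituted cation, so no rearrangement occurs.

secondary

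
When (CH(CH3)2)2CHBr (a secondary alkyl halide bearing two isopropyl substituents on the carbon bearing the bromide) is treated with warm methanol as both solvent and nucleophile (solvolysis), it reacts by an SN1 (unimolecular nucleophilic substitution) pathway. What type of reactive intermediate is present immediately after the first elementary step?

secondary carbocation

Step 1: Ionisation: the C–Br σ-bond cleaves heterolytically; both bonding electrons depart with Br⁻, leaving a secondary carbocation at the α-carbon.
After step 1 the species present is a secondary carbocation.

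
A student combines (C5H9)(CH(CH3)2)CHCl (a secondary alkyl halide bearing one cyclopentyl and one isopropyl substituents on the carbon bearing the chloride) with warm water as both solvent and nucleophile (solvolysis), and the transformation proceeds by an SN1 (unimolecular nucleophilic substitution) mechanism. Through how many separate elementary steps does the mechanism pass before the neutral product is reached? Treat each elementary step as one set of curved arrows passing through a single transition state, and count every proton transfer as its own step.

4

Step 1: Ionisation: the C–Cl σ-bond cleaves heterolytically; both bonding electrons depart with Cl⁻, leaving a secondary carbocation at the α-carbon.
Step 2: Carbocation rearrangement: a 1,2-hydride shift from the adjacent cyclopentyl carbon converts the initially-formed secondary cation into the more stable tertiary cation.
Step 3: Nucleophilic capture: the oxygen of H2O bonds to the cationic carbon, producing an oxonium-ion intermediate.
Step 4: Deprotonation of the oxonium oxygen by solvent water yields the neutral alcohol.
Total: 4 elementary steps.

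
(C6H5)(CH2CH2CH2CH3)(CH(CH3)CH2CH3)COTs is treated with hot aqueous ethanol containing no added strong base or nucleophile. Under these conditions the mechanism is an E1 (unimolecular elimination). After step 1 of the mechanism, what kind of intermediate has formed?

tertiary carbocation

Step 1: Rate-determining heterolysis of the C–O bond gives TsO⁻ and a tertiary carbocation.
After step 1 the species present is a tertiary carbocation.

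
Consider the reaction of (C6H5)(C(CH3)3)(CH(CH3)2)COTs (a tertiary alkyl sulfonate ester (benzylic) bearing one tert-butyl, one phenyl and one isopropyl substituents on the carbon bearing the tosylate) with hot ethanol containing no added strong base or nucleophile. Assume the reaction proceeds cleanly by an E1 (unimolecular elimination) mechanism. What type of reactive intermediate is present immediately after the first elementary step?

tertiary carbocation

Step 1: Rate-determining heterolysis of the C–O bond gives TsO⁻ and a tertiary carbocation.
After step 1 the species present is a tertiary carbocation.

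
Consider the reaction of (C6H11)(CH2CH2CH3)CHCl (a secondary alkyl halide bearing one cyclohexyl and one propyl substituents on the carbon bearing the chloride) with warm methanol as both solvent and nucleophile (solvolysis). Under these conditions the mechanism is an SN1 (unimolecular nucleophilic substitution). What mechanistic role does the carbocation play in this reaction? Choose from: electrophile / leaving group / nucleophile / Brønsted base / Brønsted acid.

electrophile

Step 3: CH3OH donates an oxygen lone pair into the empty p orbital of the cation, giving a protonated ether (an oxonium ion).
The carbocation accepts an electron pair into an empty or π* orbital — it is the electrophile.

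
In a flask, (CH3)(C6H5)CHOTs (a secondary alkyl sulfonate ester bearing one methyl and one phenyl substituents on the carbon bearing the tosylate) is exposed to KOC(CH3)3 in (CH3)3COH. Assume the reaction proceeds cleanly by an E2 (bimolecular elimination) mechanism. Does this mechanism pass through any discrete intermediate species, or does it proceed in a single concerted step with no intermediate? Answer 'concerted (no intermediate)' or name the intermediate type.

Concerted anti-periplanar elimination: (CH3)3CO⁻ abstracts a β-H while TsO⁻ leaves, and the C–H electrons become the new C=C π bond — all in a single transition state.
All bond changes occur in one transition state; no discrete intermediate is formed.

concerted (no intermediate)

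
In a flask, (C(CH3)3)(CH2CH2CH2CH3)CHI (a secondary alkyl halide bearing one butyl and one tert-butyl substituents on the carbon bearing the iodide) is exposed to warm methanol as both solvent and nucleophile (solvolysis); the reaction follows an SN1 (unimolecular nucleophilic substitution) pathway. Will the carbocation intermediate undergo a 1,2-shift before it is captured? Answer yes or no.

yes

The first-formed carbocation is secondary.
The adjacent tert-butyl carbon has no hydrogen but bears methyl groups; migration of one methyl with its bonding pair (a 1,2-methyl shift) places the charge on a tertiary centre.
Tertiary is more stable than secondary, so the shift occurs.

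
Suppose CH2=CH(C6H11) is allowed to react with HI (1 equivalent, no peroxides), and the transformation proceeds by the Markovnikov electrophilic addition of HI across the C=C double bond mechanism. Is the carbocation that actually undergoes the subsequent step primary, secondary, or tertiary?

tertiary

Step 1: Electrophilic addition begins with the π(C=C) electrons forming a bond to the proton of HI. Following Markovnikov's rule, the resulting cation is secondary. The H–I bond breaks heterolytically, releasing I⁻.
Step 2: A 1,2-hydride shift from the adjacent cyclohexyl carbon moves the positive charge from the secondary centre to an adjacent carbon, generating a more stable tertiary carbocation.
The cation rearranges from secondary to tertiary via a 1,2-hydride shift from the adjacent cyclohexyl carbon; the tertiary cation is what reacts next.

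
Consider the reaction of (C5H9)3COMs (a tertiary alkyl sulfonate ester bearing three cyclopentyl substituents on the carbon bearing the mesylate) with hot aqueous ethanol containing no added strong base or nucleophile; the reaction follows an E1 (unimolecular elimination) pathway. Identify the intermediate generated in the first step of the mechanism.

Step 1: The C–O bond breaks with both electrons going to the mesylate; MsO⁻ leaves and a tertiary carbocation remains.
After step 1 the species present is a tertiary carbocation.

tertiary carbocation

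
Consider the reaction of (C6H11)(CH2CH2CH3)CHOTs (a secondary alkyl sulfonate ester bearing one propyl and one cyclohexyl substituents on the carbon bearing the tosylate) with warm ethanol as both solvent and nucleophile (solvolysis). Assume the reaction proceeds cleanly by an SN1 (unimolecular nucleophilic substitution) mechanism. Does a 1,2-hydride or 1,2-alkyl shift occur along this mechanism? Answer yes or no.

yes

The first-formed carbocation is secondary.
The adjacent cyclohexyl carbon already bears 2 other carbon substituents and has a hydrogen to migrate; after a 1,2-hydride shift from that carbon the positive charge sits on a tertiary centre.
Tertiary is more stable than secondary, so the shift occurs.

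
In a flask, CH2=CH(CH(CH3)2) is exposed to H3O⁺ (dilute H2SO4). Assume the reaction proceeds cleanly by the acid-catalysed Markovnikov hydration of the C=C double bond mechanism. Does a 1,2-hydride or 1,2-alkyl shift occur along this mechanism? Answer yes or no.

yes

The first-formed carbocation is secondary.
The adjacent isopropyl carbon already bears 2 other carbon substituents and has a hydrogen to migrate; after a 1,2-hydride shift from that carbon the positive charge sits on a tertiary centre.
Tertiary is more stable than secondary, so the shift occurs.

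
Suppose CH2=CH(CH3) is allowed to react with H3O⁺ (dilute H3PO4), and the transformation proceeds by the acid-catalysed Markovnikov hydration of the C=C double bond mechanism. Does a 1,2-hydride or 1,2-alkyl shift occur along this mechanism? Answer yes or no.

no

The first-formed carbocation is secondary.
No single 1,2-shift to an adjacent carbon would produce a more-substituted cation than the one already present, so no rearrangement occurs.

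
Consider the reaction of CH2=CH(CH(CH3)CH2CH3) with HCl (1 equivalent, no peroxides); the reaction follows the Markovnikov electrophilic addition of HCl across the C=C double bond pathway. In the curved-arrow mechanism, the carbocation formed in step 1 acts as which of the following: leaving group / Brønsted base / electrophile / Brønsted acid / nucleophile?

electrophile

Step 3: The Cl⁻ anion donates a lone pair to the carbocation, forming the new C–Cl σ-bond and giving the neutral alkyl halide.
The carbocation formed in step 1 accepts an electron pair into an empty or π* orbital — it is the electrophile.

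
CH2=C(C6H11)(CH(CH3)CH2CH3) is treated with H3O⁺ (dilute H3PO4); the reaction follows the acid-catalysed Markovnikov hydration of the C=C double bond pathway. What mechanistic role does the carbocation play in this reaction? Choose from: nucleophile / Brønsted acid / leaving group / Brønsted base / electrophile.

Step 2: A lone pair on the oxygen of H2O attacks the carbocation, forming a C–O bond and an oxonium ion (a protonated alcohol).
The carbocation accepts an electron pair into an empty or π* orbital — it is the electrophile.

electrophile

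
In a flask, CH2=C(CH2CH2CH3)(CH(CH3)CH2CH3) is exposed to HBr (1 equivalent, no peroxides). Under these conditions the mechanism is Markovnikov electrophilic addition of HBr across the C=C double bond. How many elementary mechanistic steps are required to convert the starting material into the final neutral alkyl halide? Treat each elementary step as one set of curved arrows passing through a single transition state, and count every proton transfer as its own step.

Step 1: The π electrons of the C=C bond attack a proton of HBr; Markovnikov addition places the new C–H on the less-substituted alkene carbon, so the positive charge ends up on the more-substituted carbon — a tertiary carbocation. The H–Br bond breaks heterolytically, releasing Br⁻.
(No 1,2-shift: no single shift to an adjacent carbon would give a more stable cation.)
Step 2: Br⁻ captures the cation: a lone pair on Br⁻ fills the empty p orbital, producing the alkyl halide product.
Total: 2 elementary steps.

2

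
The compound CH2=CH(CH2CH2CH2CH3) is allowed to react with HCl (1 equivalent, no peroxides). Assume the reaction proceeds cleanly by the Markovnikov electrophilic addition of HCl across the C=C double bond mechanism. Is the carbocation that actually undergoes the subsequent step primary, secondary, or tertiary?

secondary

Step 1: Protonation of the alkene by HCl: the π bond acts as the nucleophile and picks up H⁺, giving the more stable (Markovnikov) secondary carbocation. The H–Cl bond breaks heterolytically, releasing Cl⁻.
No single 1,2-shift to an adjacent carbon would give a more-substituted cation, so no rearrangement occurs.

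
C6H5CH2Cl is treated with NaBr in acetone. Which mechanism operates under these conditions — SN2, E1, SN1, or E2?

Conditions: a primary substrate with a strong nucleophile in the polar aprotic solvent acetone.
These conditions are the textbook signature of the SN2 pathway.
An unhindered substrate with a strong nucleophile in a polar aprotic solvent favours one-step backside displacement.

SN2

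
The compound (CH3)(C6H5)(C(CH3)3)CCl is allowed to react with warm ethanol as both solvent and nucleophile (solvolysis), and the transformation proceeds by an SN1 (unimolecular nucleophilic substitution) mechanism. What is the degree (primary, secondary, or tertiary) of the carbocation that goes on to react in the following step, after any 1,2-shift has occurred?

Step 1: Unassisted departure of Cl⁻ (taking the C–Cl bonding pair) generates a tertiary carbocation.
No single 1,2-shift to an adjacent carbon would give a more-substituted cation, so no rearrangement occurs.

tertiary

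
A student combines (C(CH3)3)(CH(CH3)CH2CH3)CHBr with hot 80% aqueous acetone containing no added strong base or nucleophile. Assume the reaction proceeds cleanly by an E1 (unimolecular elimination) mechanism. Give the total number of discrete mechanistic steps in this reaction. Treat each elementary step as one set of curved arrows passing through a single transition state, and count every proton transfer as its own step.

Step 1: Unassisted departure of Br⁻ (taking the C–Br bonding pair) generates a secondary carbocation.
Step 2: Carbocation rearrangement: a 1,2-hydride shift from the adjacent sec-butyl carbon converts the initially-formed secondary cation into the more stable tertiary cation.
Step 3: Loss of a β-proton to a water molecule of the solvent: the C–H bonding pair collapses toward the cationic carbon to form the C=C π bond, yielding the alkene.
Total: 3 elementary steps.

3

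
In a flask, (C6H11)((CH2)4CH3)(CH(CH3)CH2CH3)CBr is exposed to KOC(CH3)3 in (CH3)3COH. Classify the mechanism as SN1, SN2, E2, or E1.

E2

Conditions: a strong/bulky base with a tertiary substrate bearing a β-hydrogen.
These conditions are the textbook signature of the E2 pathway.
A strong (often hindered) base removes a β-H in concert with loss of the leaving group — bimolecular elimination.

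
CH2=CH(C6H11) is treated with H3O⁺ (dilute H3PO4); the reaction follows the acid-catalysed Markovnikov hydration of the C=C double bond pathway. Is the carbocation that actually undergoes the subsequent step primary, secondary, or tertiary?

Step 1: The π electrons of the C=C bond attack a proton of H3O⁺; Markovnikov addition places the new C–H on the less-substituted alkene carbon, so the positive charge ends up on the more-substituted carbon — a secondary carbocation. H2O is released.
Step 2: Carbocation rearrangement: a 1,2-hydride shift from the adjacent cyclohexyl carbon converts the initially-formed secondary cation into the more stable tertiary cation.
The cation rearranges from secondary to tertiary via a 1,2-hydride shift from the adjacent cyclohexyl carbon; the tertiary cation is what reacts next.

tertiary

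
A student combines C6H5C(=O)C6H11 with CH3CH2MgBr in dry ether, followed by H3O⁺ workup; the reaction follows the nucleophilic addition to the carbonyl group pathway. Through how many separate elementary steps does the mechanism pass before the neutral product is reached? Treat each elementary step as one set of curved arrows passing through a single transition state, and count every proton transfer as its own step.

2

Step 1: A lone pair / filled orbital on the carbanion-like carbon of CH3CH2MgBr attacks the electrophilic carbonyl carbon; the π(C=O) electrons shift onto oxygen, producing a tetrahedral alkoxide intermediate.
Step 2: Protonation of the alkoxide by H3O⁺ workup furnishes an alcohol.
Total: 2 elementary steps.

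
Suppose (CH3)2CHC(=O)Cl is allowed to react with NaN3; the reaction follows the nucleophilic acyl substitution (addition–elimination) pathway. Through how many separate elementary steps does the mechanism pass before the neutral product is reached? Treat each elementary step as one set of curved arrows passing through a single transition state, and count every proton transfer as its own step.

Step 1: N3⁻ adds to the carbonyl carbon; the C=O π electrons shift onto oxygen and a tetrahedral alkoxide intermediate forms.
Step 2: Elimination step: re-formation of the carbonyl π bond drives out Cl⁻, giving the new acyl compound.
Total: 2 elementary steps.

2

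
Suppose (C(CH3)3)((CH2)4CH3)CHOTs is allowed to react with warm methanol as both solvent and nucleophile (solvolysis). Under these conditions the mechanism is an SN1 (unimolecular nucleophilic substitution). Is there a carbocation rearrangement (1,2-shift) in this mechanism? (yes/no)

The first-formed carbocation is secondary.
The adjacent tert-butyl carbon has no hydrogen but bears methyl groups; migration of one methyl with its bonding pair (a 1,2-methyl shift) places the charge on a tertiary centre.
Tertiary is more stable than secondary, so the shift occurs.

yes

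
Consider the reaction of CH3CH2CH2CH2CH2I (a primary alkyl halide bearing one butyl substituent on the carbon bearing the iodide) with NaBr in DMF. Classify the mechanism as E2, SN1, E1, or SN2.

Conditions: a primary substrate with a strong nucleophile in the polar aprotic solvent DMF.
These conditions are the textbook signature of the SN2 pathway.
An unhindered substrate with a strong nucleophile in a polar aprotic solvent favours one-step backside displacement.

SN2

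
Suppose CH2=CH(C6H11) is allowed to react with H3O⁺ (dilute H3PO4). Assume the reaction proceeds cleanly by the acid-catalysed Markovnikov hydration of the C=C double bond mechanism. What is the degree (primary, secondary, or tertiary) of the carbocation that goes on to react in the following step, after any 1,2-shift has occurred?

Step 1: Electrophilic addition begins with the π(C=C) electrons forming a bond to the proton of H3O⁺. Following Markovnikov's rule, the resulting cation is secondary. H2O is released.
Step 2: A hydride (H with its bonding pair) migrates from the adjacent cyclohexyl carbon to the cationic centre — a 1,2-hydride shift — upgrading the secondary cation to a tertiary one.
The cation rearranges from secondary to tertiary via a 1,2-hydride shift from the adjacent cyclohexyl carbon; the tertiary cation is what reacts next.

tertiary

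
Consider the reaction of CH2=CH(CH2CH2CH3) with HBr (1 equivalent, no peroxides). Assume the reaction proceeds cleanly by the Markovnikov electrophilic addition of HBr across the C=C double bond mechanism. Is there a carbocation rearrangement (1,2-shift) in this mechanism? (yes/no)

The first-formed carbocation is secondary.
No single 1,2-shift to an adjacent carbon would produce a more-substituted cation than the one already present, so no rearrangement occurs.

no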